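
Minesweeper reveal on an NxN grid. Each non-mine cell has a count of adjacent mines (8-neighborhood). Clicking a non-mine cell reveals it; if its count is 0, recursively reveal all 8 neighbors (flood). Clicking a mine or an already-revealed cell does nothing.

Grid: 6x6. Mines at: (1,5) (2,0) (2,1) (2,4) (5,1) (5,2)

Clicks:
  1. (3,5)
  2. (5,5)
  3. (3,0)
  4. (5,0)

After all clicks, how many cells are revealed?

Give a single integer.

Answer: 11

Derivation:
Click 1 (3,5) count=1: revealed 1 new [(3,5)] -> total=1
Click 2 (5,5) count=0: revealed 8 new [(3,3) (3,4) (4,3) (4,4) (4,5) (5,3) (5,4) (5,5)] -> total=9
Click 3 (3,0) count=2: revealed 1 new [(3,0)] -> total=10
Click 4 (5,0) count=1: revealed 1 new [(5,0)] -> total=11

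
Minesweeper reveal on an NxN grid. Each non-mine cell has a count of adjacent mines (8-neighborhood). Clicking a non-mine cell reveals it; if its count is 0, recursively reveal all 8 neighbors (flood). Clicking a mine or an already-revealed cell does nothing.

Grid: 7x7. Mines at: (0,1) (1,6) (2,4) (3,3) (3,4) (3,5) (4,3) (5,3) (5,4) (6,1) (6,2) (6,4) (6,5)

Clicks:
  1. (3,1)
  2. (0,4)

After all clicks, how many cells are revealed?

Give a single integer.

Click 1 (3,1) count=0: revealed 15 new [(1,0) (1,1) (1,2) (2,0) (2,1) (2,2) (3,0) (3,1) (3,2) (4,0) (4,1) (4,2) (5,0) (5,1) (5,2)] -> total=15
Click 2 (0,4) count=0: revealed 7 new [(0,2) (0,3) (0,4) (0,5) (1,3) (1,4) (1,5)] -> total=22

Answer: 22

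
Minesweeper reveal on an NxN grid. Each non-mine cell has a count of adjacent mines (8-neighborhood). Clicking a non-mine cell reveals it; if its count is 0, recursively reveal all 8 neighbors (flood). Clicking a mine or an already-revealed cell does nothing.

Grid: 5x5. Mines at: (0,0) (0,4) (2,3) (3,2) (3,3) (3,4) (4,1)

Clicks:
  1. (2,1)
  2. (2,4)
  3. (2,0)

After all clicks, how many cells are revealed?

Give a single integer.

Answer: 7

Derivation:
Click 1 (2,1) count=1: revealed 1 new [(2,1)] -> total=1
Click 2 (2,4) count=3: revealed 1 new [(2,4)] -> total=2
Click 3 (2,0) count=0: revealed 5 new [(1,0) (1,1) (2,0) (3,0) (3,1)] -> total=7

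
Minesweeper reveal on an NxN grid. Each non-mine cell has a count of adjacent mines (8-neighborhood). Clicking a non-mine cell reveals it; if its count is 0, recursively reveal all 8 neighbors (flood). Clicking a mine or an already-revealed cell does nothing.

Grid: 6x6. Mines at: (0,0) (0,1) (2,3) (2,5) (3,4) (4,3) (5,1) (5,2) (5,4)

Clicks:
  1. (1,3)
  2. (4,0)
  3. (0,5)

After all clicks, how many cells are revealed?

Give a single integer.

Click 1 (1,3) count=1: revealed 1 new [(1,3)] -> total=1
Click 2 (4,0) count=1: revealed 1 new [(4,0)] -> total=2
Click 3 (0,5) count=0: revealed 7 new [(0,2) (0,3) (0,4) (0,5) (1,2) (1,4) (1,5)] -> total=9

Answer: 9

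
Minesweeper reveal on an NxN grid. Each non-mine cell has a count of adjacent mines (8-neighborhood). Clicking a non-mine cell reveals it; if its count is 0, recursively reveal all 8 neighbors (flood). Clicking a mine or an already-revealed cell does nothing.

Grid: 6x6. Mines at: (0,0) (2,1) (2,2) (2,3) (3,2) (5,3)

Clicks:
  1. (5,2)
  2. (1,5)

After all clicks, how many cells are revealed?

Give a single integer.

Click 1 (5,2) count=1: revealed 1 new [(5,2)] -> total=1
Click 2 (1,5) count=0: revealed 18 new [(0,1) (0,2) (0,3) (0,4) (0,5) (1,1) (1,2) (1,3) (1,4) (1,5) (2,4) (2,5) (3,4) (3,5) (4,4) (4,5) (5,4) (5,5)] -> total=19

Answer: 19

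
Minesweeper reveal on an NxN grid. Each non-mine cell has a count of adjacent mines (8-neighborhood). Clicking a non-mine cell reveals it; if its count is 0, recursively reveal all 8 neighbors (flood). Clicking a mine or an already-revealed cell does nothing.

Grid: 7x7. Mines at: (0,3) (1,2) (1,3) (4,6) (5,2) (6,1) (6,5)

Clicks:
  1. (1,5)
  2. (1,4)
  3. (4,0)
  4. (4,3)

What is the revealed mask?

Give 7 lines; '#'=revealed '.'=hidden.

Answer: ##..###
##..###
#######
#######
######.
##.###.
.......

Derivation:
Click 1 (1,5) count=0: revealed 35 new [(0,0) (0,1) (0,4) (0,5) (0,6) (1,0) (1,1) (1,4) (1,5) (1,6) (2,0) (2,1) (2,2) (2,3) (2,4) (2,5) (2,6) (3,0) (3,1) (3,2) (3,3) (3,4) (3,5) (3,6) (4,0) (4,1) (4,2) (4,3) (4,4) (4,5) (5,0) (5,1) (5,3) (5,4) (5,5)] -> total=35
Click 2 (1,4) count=2: revealed 0 new [(none)] -> total=35
Click 3 (4,0) count=0: revealed 0 new [(none)] -> total=35
Click 4 (4,3) count=1: revealed 0 new [(none)] -> total=35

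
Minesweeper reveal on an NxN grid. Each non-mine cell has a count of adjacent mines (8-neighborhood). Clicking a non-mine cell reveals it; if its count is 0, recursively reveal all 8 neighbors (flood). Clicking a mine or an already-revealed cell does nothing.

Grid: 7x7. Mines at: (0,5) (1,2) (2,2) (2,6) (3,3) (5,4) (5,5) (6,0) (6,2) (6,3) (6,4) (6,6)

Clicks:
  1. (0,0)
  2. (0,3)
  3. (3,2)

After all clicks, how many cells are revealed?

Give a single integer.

Click 1 (0,0) count=0: revealed 15 new [(0,0) (0,1) (1,0) (1,1) (2,0) (2,1) (3,0) (3,1) (3,2) (4,0) (4,1) (4,2) (5,0) (5,1) (5,2)] -> total=15
Click 2 (0,3) count=1: revealed 1 new [(0,3)] -> total=16
Click 3 (3,2) count=2: revealed 0 new [(none)] -> total=16

Answer: 16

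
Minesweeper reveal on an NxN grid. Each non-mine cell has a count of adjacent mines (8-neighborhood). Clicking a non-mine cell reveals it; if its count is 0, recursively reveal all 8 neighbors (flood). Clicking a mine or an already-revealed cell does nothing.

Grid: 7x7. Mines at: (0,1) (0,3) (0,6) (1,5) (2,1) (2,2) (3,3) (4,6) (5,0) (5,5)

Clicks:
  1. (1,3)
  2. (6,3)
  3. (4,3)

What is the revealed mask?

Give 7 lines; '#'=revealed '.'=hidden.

Click 1 (1,3) count=2: revealed 1 new [(1,3)] -> total=1
Click 2 (6,3) count=0: revealed 12 new [(4,1) (4,2) (4,3) (4,4) (5,1) (5,2) (5,3) (5,4) (6,1) (6,2) (6,3) (6,4)] -> total=13
Click 3 (4,3) count=1: revealed 0 new [(none)] -> total=13

Answer: .......
...#...
.......
.......
.####..
.####..
.####..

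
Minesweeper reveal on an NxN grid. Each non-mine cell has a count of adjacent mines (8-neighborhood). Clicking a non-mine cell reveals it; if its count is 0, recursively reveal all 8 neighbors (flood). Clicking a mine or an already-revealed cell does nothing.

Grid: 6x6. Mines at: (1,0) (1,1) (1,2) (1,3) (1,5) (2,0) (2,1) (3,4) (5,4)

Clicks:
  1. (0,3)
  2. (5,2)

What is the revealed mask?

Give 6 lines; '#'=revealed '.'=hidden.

Answer: ...#..
......
......
####..
####..
####..

Derivation:
Click 1 (0,3) count=2: revealed 1 new [(0,3)] -> total=1
Click 2 (5,2) count=0: revealed 12 new [(3,0) (3,1) (3,2) (3,3) (4,0) (4,1) (4,2) (4,3) (5,0) (5,1) (5,2) (5,3)] -> total=13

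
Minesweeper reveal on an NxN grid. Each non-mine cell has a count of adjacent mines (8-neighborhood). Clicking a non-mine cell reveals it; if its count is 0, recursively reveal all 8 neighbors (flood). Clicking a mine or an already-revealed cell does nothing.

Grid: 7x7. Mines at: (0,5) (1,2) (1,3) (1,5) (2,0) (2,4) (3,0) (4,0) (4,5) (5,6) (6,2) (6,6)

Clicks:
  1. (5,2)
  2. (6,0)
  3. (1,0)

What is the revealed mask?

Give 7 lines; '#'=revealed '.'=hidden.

Answer: .......
#......
.......
.......
.......
###....
##.....

Derivation:
Click 1 (5,2) count=1: revealed 1 new [(5,2)] -> total=1
Click 2 (6,0) count=0: revealed 4 new [(5,0) (5,1) (6,0) (6,1)] -> total=5
Click 3 (1,0) count=1: revealed 1 new [(1,0)] -> total=6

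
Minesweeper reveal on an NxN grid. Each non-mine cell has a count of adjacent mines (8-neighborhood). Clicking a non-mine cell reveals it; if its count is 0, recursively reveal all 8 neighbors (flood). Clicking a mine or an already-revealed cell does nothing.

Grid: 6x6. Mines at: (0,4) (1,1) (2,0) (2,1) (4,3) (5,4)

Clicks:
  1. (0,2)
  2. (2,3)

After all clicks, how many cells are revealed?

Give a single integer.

Click 1 (0,2) count=1: revealed 1 new [(0,2)] -> total=1
Click 2 (2,3) count=0: revealed 14 new [(1,2) (1,3) (1,4) (1,5) (2,2) (2,3) (2,4) (2,5) (3,2) (3,3) (3,4) (3,5) (4,4) (4,5)] -> total=15

Answer: 15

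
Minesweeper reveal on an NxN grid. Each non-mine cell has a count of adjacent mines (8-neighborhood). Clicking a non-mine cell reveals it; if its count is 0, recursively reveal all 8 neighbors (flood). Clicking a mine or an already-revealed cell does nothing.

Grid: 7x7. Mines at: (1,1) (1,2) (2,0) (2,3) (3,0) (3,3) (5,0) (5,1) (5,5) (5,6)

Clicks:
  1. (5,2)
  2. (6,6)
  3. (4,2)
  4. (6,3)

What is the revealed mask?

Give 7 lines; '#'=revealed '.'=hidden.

Click 1 (5,2) count=1: revealed 1 new [(5,2)] -> total=1
Click 2 (6,6) count=2: revealed 1 new [(6,6)] -> total=2
Click 3 (4,2) count=2: revealed 1 new [(4,2)] -> total=3
Click 4 (6,3) count=0: revealed 7 new [(4,3) (4,4) (5,3) (5,4) (6,2) (6,3) (6,4)] -> total=10

Answer: .......
.......
.......
.......
..###..
..###..
..###.#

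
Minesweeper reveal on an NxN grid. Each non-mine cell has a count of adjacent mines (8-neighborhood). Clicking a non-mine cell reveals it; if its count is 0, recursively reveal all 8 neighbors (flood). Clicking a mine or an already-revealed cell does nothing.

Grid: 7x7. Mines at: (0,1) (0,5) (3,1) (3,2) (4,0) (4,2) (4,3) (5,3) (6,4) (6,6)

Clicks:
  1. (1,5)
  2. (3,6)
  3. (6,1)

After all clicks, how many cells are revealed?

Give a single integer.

Answer: 29

Derivation:
Click 1 (1,5) count=1: revealed 1 new [(1,5)] -> total=1
Click 2 (3,6) count=0: revealed 22 new [(0,2) (0,3) (0,4) (1,2) (1,3) (1,4) (1,6) (2,2) (2,3) (2,4) (2,5) (2,6) (3,3) (3,4) (3,5) (3,6) (4,4) (4,5) (4,6) (5,4) (5,5) (5,6)] -> total=23
Click 3 (6,1) count=0: revealed 6 new [(5,0) (5,1) (5,2) (6,0) (6,1) (6,2)] -> total=29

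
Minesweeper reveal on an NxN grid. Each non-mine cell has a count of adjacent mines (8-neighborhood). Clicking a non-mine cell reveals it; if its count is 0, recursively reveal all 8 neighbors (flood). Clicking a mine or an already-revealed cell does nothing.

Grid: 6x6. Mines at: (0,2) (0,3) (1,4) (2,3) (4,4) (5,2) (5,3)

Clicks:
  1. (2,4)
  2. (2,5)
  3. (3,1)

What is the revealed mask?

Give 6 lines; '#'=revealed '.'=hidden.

Answer: ##....
###...
###.##
###...
###...
##....

Derivation:
Click 1 (2,4) count=2: revealed 1 new [(2,4)] -> total=1
Click 2 (2,5) count=1: revealed 1 new [(2,5)] -> total=2
Click 3 (3,1) count=0: revealed 16 new [(0,0) (0,1) (1,0) (1,1) (1,2) (2,0) (2,1) (2,2) (3,0) (3,1) (3,2) (4,0) (4,1) (4,2) (5,0) (5,1)] -> total=18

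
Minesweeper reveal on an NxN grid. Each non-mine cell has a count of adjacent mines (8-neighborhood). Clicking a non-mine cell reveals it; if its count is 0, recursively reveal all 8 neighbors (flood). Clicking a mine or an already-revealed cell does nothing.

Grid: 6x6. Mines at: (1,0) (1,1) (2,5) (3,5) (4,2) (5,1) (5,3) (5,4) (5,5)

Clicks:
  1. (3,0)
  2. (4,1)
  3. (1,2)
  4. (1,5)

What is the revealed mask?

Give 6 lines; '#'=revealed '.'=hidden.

Click 1 (3,0) count=0: revealed 6 new [(2,0) (2,1) (3,0) (3,1) (4,0) (4,1)] -> total=6
Click 2 (4,1) count=2: revealed 0 new [(none)] -> total=6
Click 3 (1,2) count=1: revealed 1 new [(1,2)] -> total=7
Click 4 (1,5) count=1: revealed 1 new [(1,5)] -> total=8

Answer: ......
..#..#
##....
##....
##....
......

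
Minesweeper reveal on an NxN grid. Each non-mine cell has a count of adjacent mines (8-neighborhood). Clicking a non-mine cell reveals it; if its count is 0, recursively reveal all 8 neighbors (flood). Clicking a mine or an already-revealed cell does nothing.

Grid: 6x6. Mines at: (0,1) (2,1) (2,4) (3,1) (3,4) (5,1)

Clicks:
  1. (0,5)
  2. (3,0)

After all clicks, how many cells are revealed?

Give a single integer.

Click 1 (0,5) count=0: revealed 8 new [(0,2) (0,3) (0,4) (0,5) (1,2) (1,3) (1,4) (1,5)] -> total=8
Click 2 (3,0) count=2: revealed 1 new [(3,0)] -> total=9

Answer: 9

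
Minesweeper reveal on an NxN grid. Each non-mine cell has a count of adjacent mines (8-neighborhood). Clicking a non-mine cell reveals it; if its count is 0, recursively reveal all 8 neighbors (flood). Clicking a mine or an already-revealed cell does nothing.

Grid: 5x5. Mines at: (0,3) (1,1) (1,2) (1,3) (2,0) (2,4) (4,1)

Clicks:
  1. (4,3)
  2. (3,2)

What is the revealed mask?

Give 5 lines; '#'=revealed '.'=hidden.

Click 1 (4,3) count=0: revealed 6 new [(3,2) (3,3) (3,4) (4,2) (4,3) (4,4)] -> total=6
Click 2 (3,2) count=1: revealed 0 new [(none)] -> total=6

Answer: .....
.....
.....
..###
..###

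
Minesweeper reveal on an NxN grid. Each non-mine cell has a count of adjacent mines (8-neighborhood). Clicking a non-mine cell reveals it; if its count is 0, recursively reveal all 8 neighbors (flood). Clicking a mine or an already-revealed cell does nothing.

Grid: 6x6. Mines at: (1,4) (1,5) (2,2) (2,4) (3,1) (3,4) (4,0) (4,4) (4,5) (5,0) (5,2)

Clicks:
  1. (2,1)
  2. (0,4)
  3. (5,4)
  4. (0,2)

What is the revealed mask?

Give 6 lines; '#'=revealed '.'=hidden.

Click 1 (2,1) count=2: revealed 1 new [(2,1)] -> total=1
Click 2 (0,4) count=2: revealed 1 new [(0,4)] -> total=2
Click 3 (5,4) count=2: revealed 1 new [(5,4)] -> total=3
Click 4 (0,2) count=0: revealed 9 new [(0,0) (0,1) (0,2) (0,3) (1,0) (1,1) (1,2) (1,3) (2,0)] -> total=12

Answer: #####.
####..
##....
......
......
....#.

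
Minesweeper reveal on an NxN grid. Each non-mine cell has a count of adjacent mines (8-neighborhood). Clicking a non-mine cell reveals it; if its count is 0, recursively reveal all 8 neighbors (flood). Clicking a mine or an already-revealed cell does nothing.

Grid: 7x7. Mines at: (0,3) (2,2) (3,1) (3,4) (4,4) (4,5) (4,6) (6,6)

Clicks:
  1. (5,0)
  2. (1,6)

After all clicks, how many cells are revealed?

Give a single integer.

Click 1 (5,0) count=0: revealed 16 new [(4,0) (4,1) (4,2) (4,3) (5,0) (5,1) (5,2) (5,3) (5,4) (5,5) (6,0) (6,1) (6,2) (6,3) (6,4) (6,5)] -> total=16
Click 2 (1,6) count=0: revealed 11 new [(0,4) (0,5) (0,6) (1,4) (1,5) (1,6) (2,4) (2,5) (2,6) (3,5) (3,6)] -> total=27

Answer: 27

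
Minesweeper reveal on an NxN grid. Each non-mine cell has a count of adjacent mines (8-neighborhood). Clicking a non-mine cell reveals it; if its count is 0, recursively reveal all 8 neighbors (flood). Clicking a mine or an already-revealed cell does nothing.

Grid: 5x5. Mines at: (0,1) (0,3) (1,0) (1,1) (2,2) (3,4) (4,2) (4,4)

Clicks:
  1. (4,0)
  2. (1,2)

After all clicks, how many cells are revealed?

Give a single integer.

Answer: 7

Derivation:
Click 1 (4,0) count=0: revealed 6 new [(2,0) (2,1) (3,0) (3,1) (4,0) (4,1)] -> total=6
Click 2 (1,2) count=4: revealed 1 new [(1,2)] -> total=7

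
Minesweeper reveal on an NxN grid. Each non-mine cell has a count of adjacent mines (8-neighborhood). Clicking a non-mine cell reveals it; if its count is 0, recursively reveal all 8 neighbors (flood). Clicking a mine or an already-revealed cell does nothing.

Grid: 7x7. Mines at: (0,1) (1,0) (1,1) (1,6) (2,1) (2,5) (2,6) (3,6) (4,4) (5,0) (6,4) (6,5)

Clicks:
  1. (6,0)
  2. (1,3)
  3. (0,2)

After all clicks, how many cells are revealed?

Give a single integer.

Click 1 (6,0) count=1: revealed 1 new [(6,0)] -> total=1
Click 2 (1,3) count=0: revealed 14 new [(0,2) (0,3) (0,4) (0,5) (1,2) (1,3) (1,4) (1,5) (2,2) (2,3) (2,4) (3,2) (3,3) (3,4)] -> total=15
Click 3 (0,2) count=2: revealed 0 new [(none)] -> total=15

Answer: 15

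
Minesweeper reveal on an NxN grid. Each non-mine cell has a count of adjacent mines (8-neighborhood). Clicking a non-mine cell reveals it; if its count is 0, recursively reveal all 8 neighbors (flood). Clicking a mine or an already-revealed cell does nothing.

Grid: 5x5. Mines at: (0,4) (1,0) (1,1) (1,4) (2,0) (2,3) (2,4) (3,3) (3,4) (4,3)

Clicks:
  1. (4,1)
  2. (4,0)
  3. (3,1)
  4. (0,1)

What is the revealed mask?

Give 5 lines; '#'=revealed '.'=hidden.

Click 1 (4,1) count=0: revealed 6 new [(3,0) (3,1) (3,2) (4,0) (4,1) (4,2)] -> total=6
Click 2 (4,0) count=0: revealed 0 new [(none)] -> total=6
Click 3 (3,1) count=1: revealed 0 new [(none)] -> total=6
Click 4 (0,1) count=2: revealed 1 new [(0,1)] -> total=7

Answer: .#...
.....
.....
###..
###..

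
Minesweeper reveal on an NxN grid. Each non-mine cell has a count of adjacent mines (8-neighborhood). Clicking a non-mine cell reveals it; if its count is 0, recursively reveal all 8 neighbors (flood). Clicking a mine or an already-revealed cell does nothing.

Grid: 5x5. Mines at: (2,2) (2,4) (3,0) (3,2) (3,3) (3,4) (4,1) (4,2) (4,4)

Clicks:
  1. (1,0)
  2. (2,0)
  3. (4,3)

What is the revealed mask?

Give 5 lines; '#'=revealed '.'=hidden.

Click 1 (1,0) count=0: revealed 12 new [(0,0) (0,1) (0,2) (0,3) (0,4) (1,0) (1,1) (1,2) (1,3) (1,4) (2,0) (2,1)] -> total=12
Click 2 (2,0) count=1: revealed 0 new [(none)] -> total=12
Click 3 (4,3) count=5: revealed 1 new [(4,3)] -> total=13

Answer: #####
#####
##...
.....
...#.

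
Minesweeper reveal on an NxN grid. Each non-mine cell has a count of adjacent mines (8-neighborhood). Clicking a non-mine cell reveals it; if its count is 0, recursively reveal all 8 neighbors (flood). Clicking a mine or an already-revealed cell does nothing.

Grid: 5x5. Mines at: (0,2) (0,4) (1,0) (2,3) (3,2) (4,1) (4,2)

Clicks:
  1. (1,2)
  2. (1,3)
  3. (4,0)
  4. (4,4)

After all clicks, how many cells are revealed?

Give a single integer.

Click 1 (1,2) count=2: revealed 1 new [(1,2)] -> total=1
Click 2 (1,3) count=3: revealed 1 new [(1,3)] -> total=2
Click 3 (4,0) count=1: revealed 1 new [(4,0)] -> total=3
Click 4 (4,4) count=0: revealed 4 new [(3,3) (3,4) (4,3) (4,4)] -> total=7

Answer: 7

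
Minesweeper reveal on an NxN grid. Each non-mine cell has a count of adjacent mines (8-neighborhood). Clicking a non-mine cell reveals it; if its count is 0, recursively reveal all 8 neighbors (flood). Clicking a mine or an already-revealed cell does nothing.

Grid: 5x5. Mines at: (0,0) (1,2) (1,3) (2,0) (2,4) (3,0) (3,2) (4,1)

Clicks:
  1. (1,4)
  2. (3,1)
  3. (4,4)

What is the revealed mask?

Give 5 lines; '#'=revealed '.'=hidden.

Click 1 (1,4) count=2: revealed 1 new [(1,4)] -> total=1
Click 2 (3,1) count=4: revealed 1 new [(3,1)] -> total=2
Click 3 (4,4) count=0: revealed 4 new [(3,3) (3,4) (4,3) (4,4)] -> total=6

Answer: .....
....#
.....
.#.##
...##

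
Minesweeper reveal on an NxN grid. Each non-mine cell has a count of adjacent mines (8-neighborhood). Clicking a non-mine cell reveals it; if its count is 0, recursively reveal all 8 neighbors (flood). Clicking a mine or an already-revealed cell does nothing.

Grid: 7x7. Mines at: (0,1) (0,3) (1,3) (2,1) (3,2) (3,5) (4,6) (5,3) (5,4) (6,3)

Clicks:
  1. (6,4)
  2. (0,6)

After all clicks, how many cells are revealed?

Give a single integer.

Answer: 10

Derivation:
Click 1 (6,4) count=3: revealed 1 new [(6,4)] -> total=1
Click 2 (0,6) count=0: revealed 9 new [(0,4) (0,5) (0,6) (1,4) (1,5) (1,6) (2,4) (2,5) (2,6)] -> total=10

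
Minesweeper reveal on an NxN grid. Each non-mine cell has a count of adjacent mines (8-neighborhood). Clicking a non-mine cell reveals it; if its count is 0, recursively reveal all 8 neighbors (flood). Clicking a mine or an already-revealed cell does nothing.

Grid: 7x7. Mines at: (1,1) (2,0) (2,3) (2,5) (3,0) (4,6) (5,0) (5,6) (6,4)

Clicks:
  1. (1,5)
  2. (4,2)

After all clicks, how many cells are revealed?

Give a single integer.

Click 1 (1,5) count=1: revealed 1 new [(1,5)] -> total=1
Click 2 (4,2) count=0: revealed 18 new [(3,1) (3,2) (3,3) (3,4) (3,5) (4,1) (4,2) (4,3) (4,4) (4,5) (5,1) (5,2) (5,3) (5,4) (5,5) (6,1) (6,2) (6,3)] -> total=19

Answer: 19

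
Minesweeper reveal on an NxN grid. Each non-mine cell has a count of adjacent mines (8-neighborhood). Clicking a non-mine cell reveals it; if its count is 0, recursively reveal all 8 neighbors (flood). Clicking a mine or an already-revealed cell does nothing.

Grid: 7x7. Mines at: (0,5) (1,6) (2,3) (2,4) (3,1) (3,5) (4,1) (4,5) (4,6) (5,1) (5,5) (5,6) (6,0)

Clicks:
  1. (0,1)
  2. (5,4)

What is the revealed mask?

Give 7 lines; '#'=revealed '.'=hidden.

Click 1 (0,1) count=0: revealed 13 new [(0,0) (0,1) (0,2) (0,3) (0,4) (1,0) (1,1) (1,2) (1,3) (1,4) (2,0) (2,1) (2,2)] -> total=13
Click 2 (5,4) count=2: revealed 1 new [(5,4)] -> total=14

Answer: #####..
#####..
###....
.......
.......
....#..
.......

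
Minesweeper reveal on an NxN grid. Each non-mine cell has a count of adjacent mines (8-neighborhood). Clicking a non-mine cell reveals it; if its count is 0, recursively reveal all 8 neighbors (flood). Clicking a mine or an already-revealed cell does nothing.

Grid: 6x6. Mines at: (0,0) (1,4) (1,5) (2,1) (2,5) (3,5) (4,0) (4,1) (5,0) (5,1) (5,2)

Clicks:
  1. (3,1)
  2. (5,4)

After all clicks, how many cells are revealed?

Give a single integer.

Click 1 (3,1) count=3: revealed 1 new [(3,1)] -> total=1
Click 2 (5,4) count=0: revealed 6 new [(4,3) (4,4) (4,5) (5,3) (5,4) (5,5)] -> total=7

Answer: 7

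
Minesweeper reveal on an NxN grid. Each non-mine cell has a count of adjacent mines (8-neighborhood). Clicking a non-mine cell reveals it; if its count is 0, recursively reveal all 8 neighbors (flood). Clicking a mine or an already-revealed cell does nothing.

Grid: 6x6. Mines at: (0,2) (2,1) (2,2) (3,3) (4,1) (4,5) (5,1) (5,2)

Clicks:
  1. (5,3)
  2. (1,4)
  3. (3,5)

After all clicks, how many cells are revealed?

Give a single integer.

Click 1 (5,3) count=1: revealed 1 new [(5,3)] -> total=1
Click 2 (1,4) count=0: revealed 11 new [(0,3) (0,4) (0,5) (1,3) (1,4) (1,5) (2,3) (2,4) (2,5) (3,4) (3,5)] -> total=12
Click 3 (3,5) count=1: revealed 0 new [(none)] -> total=12

Answer: 12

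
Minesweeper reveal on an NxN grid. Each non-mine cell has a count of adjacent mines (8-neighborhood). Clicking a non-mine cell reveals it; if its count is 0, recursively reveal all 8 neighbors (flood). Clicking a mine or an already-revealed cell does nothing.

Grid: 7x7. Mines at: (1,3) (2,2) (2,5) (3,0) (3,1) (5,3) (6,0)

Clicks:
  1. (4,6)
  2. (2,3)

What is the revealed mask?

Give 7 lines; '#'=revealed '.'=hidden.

Click 1 (4,6) count=0: revealed 12 new [(3,4) (3,5) (3,6) (4,4) (4,5) (4,6) (5,4) (5,5) (5,6) (6,4) (6,5) (6,6)] -> total=12
Click 2 (2,3) count=2: revealed 1 new [(2,3)] -> total=13

Answer: .......
.......
...#...
....###
....###
....###
....###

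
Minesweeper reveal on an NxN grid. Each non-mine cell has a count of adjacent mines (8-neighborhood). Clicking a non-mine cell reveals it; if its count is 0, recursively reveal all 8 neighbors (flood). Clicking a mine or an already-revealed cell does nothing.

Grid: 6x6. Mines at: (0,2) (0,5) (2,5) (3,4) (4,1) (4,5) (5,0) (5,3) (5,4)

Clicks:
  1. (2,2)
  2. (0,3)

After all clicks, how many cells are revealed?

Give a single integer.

Click 1 (2,2) count=0: revealed 14 new [(0,0) (0,1) (1,0) (1,1) (1,2) (1,3) (2,0) (2,1) (2,2) (2,3) (3,0) (3,1) (3,2) (3,3)] -> total=14
Click 2 (0,3) count=1: revealed 1 new [(0,3)] -> total=15

Answer: 15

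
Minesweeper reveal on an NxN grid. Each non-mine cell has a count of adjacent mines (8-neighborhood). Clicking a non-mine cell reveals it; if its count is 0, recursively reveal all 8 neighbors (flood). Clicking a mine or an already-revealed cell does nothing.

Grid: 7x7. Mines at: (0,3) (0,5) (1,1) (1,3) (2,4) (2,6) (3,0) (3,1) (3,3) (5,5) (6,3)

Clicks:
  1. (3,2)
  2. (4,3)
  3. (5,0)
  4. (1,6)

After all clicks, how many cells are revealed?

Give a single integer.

Answer: 12

Derivation:
Click 1 (3,2) count=2: revealed 1 new [(3,2)] -> total=1
Click 2 (4,3) count=1: revealed 1 new [(4,3)] -> total=2
Click 3 (5,0) count=0: revealed 9 new [(4,0) (4,1) (4,2) (5,0) (5,1) (5,2) (6,0) (6,1) (6,2)] -> total=11
Click 4 (1,6) count=2: revealed 1 new [(1,6)] -> total=12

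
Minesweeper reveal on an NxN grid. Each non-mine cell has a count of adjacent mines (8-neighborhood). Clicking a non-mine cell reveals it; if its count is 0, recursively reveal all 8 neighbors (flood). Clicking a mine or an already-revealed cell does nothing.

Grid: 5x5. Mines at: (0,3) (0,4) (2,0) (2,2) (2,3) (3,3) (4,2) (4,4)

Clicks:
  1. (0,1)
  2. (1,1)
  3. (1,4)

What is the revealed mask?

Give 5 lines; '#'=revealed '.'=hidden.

Click 1 (0,1) count=0: revealed 6 new [(0,0) (0,1) (0,2) (1,0) (1,1) (1,2)] -> total=6
Click 2 (1,1) count=2: revealed 0 new [(none)] -> total=6
Click 3 (1,4) count=3: revealed 1 new [(1,4)] -> total=7

Answer: ###..
###.#
.....
.....
.....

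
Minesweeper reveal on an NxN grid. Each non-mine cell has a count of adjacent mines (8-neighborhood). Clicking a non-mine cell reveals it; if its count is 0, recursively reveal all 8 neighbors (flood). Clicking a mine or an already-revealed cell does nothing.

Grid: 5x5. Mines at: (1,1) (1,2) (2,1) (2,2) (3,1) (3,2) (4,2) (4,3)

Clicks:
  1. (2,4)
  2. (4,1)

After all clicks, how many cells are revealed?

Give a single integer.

Click 1 (2,4) count=0: revealed 8 new [(0,3) (0,4) (1,3) (1,4) (2,3) (2,4) (3,3) (3,4)] -> total=8
Click 2 (4,1) count=3: revealed 1 new [(4,1)] -> total=9

Answer: 9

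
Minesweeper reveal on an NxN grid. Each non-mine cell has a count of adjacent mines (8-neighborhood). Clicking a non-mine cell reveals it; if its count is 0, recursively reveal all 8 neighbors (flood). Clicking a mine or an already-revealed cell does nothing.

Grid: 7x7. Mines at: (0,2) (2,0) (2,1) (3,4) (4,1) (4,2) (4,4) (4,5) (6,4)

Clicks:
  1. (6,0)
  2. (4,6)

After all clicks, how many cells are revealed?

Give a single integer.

Answer: 9

Derivation:
Click 1 (6,0) count=0: revealed 8 new [(5,0) (5,1) (5,2) (5,3) (6,0) (6,1) (6,2) (6,3)] -> total=8
Click 2 (4,6) count=1: revealed 1 new [(4,6)] -> total=9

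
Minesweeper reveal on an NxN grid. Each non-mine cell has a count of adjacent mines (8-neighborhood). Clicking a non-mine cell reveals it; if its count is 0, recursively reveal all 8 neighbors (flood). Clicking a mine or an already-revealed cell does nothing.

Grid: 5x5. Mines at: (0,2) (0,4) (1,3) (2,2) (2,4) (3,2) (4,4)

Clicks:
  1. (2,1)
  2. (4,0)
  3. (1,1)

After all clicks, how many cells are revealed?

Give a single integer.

Answer: 10

Derivation:
Click 1 (2,1) count=2: revealed 1 new [(2,1)] -> total=1
Click 2 (4,0) count=0: revealed 9 new [(0,0) (0,1) (1,0) (1,1) (2,0) (3,0) (3,1) (4,0) (4,1)] -> total=10
Click 3 (1,1) count=2: revealed 0 new [(none)] -> total=10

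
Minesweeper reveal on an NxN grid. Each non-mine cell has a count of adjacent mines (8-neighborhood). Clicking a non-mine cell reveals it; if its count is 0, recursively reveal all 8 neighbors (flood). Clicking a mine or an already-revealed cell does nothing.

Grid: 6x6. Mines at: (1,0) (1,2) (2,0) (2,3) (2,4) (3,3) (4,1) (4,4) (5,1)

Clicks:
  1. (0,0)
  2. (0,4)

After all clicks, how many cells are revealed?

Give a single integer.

Click 1 (0,0) count=1: revealed 1 new [(0,0)] -> total=1
Click 2 (0,4) count=0: revealed 6 new [(0,3) (0,4) (0,5) (1,3) (1,4) (1,5)] -> total=7

Answer: 7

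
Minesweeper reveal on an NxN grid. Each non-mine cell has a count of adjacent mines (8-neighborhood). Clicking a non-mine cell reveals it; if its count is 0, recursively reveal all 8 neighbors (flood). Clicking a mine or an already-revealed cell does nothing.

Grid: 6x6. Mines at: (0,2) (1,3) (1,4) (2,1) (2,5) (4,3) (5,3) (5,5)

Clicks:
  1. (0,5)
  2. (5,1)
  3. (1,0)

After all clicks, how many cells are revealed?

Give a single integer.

Answer: 11

Derivation:
Click 1 (0,5) count=1: revealed 1 new [(0,5)] -> total=1
Click 2 (5,1) count=0: revealed 9 new [(3,0) (3,1) (3,2) (4,0) (4,1) (4,2) (5,0) (5,1) (5,2)] -> total=10
Click 3 (1,0) count=1: revealed 1 new [(1,0)] -> total=11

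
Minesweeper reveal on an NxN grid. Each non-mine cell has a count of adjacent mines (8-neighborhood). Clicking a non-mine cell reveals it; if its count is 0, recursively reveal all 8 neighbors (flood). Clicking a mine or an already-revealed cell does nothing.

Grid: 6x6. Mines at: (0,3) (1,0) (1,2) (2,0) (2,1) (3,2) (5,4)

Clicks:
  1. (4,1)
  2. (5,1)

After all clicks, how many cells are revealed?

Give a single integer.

Answer: 10

Derivation:
Click 1 (4,1) count=1: revealed 1 new [(4,1)] -> total=1
Click 2 (5,1) count=0: revealed 9 new [(3,0) (3,1) (4,0) (4,2) (4,3) (5,0) (5,1) (5,2) (5,3)] -> total=10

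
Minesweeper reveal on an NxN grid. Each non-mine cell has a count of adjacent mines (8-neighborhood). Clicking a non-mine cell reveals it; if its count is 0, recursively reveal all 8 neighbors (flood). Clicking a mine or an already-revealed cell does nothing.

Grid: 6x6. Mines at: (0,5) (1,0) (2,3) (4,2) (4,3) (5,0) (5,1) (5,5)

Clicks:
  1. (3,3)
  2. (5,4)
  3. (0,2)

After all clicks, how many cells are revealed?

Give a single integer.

Click 1 (3,3) count=3: revealed 1 new [(3,3)] -> total=1
Click 2 (5,4) count=2: revealed 1 new [(5,4)] -> total=2
Click 3 (0,2) count=0: revealed 8 new [(0,1) (0,2) (0,3) (0,4) (1,1) (1,2) (1,3) (1,4)] -> total=10

Answer: 10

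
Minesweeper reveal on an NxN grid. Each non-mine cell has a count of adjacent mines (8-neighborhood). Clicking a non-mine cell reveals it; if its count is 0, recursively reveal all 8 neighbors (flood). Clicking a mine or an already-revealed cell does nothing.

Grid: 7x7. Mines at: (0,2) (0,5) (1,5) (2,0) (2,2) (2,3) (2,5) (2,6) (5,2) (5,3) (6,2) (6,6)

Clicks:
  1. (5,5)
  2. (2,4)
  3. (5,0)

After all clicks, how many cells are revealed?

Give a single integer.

Answer: 10

Derivation:
Click 1 (5,5) count=1: revealed 1 new [(5,5)] -> total=1
Click 2 (2,4) count=3: revealed 1 new [(2,4)] -> total=2
Click 3 (5,0) count=0: revealed 8 new [(3,0) (3,1) (4,0) (4,1) (5,0) (5,1) (6,0) (6,1)] -> total=10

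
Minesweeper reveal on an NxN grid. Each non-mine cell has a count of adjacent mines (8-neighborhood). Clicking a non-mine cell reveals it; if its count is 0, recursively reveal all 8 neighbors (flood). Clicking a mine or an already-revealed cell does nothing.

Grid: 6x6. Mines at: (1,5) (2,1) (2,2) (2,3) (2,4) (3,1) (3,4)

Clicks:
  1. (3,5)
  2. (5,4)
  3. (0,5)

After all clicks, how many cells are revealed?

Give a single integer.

Answer: 14

Derivation:
Click 1 (3,5) count=2: revealed 1 new [(3,5)] -> total=1
Click 2 (5,4) count=0: revealed 12 new [(4,0) (4,1) (4,2) (4,3) (4,4) (4,5) (5,0) (5,1) (5,2) (5,3) (5,4) (5,5)] -> total=13
Click 3 (0,5) count=1: revealed 1 new [(0,5)] -> total=14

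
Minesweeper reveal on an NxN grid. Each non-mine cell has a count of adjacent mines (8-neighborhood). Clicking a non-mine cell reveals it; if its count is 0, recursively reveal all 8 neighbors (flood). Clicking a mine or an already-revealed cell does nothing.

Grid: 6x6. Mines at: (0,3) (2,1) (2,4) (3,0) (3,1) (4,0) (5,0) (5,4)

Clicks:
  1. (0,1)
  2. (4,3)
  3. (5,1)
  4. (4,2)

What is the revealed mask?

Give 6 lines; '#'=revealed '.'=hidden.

Click 1 (0,1) count=0: revealed 6 new [(0,0) (0,1) (0,2) (1,0) (1,1) (1,2)] -> total=6
Click 2 (4,3) count=1: revealed 1 new [(4,3)] -> total=7
Click 3 (5,1) count=2: revealed 1 new [(5,1)] -> total=8
Click 4 (4,2) count=1: revealed 1 new [(4,2)] -> total=9

Answer: ###...
###...
......
......
..##..
.#....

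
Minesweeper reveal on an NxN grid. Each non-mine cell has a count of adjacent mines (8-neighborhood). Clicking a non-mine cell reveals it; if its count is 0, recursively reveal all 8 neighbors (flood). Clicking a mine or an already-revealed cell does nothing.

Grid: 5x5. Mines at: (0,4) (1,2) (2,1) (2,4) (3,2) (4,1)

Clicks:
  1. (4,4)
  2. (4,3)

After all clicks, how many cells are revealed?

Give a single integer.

Answer: 4

Derivation:
Click 1 (4,4) count=0: revealed 4 new [(3,3) (3,4) (4,3) (4,4)] -> total=4
Click 2 (4,3) count=1: revealed 0 new [(none)] -> total=4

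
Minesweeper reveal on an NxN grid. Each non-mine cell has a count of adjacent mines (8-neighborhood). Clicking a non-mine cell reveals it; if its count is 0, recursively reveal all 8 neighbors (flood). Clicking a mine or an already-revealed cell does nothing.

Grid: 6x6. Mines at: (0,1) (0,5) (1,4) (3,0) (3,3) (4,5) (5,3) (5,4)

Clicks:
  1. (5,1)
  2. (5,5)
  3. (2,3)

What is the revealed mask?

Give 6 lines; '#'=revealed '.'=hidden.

Click 1 (5,1) count=0: revealed 6 new [(4,0) (4,1) (4,2) (5,0) (5,1) (5,2)] -> total=6
Click 2 (5,5) count=2: revealed 1 new [(5,5)] -> total=7
Click 3 (2,3) count=2: revealed 1 new [(2,3)] -> total=8

Answer: ......
......
...#..
......
###...
###..#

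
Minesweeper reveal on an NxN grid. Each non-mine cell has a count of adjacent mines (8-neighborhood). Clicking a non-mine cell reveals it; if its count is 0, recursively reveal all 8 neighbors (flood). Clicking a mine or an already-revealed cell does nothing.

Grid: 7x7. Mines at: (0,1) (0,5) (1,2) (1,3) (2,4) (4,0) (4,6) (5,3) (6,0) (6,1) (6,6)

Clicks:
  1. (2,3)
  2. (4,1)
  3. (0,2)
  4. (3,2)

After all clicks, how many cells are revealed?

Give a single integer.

Answer: 10

Derivation:
Click 1 (2,3) count=3: revealed 1 new [(2,3)] -> total=1
Click 2 (4,1) count=1: revealed 1 new [(4,1)] -> total=2
Click 3 (0,2) count=3: revealed 1 new [(0,2)] -> total=3
Click 4 (3,2) count=0: revealed 7 new [(2,1) (2,2) (3,1) (3,2) (3,3) (4,2) (4,3)] -> total=10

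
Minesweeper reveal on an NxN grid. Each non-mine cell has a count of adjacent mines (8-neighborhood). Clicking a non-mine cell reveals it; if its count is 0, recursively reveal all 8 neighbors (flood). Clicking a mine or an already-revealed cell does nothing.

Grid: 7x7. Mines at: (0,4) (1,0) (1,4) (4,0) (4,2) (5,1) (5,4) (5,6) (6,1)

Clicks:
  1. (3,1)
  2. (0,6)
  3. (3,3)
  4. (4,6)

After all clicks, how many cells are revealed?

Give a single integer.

Answer: 17

Derivation:
Click 1 (3,1) count=2: revealed 1 new [(3,1)] -> total=1
Click 2 (0,6) count=0: revealed 16 new [(0,5) (0,6) (1,5) (1,6) (2,3) (2,4) (2,5) (2,6) (3,3) (3,4) (3,5) (3,6) (4,3) (4,4) (4,5) (4,6)] -> total=17
Click 3 (3,3) count=1: revealed 0 new [(none)] -> total=17
Click 4 (4,6) count=1: revealed 0 new [(none)] -> total=17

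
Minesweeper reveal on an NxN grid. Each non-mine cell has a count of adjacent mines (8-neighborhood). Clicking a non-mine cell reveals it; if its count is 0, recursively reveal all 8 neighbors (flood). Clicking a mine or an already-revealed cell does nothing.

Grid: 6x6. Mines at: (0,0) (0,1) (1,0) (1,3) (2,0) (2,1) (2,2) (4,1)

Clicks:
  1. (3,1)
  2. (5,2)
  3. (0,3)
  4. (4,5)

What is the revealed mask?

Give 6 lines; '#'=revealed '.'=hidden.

Click 1 (3,1) count=4: revealed 1 new [(3,1)] -> total=1
Click 2 (5,2) count=1: revealed 1 new [(5,2)] -> total=2
Click 3 (0,3) count=1: revealed 1 new [(0,3)] -> total=3
Click 4 (4,5) count=0: revealed 18 new [(0,4) (0,5) (1,4) (1,5) (2,3) (2,4) (2,5) (3,2) (3,3) (3,4) (3,5) (4,2) (4,3) (4,4) (4,5) (5,3) (5,4) (5,5)] -> total=21

Answer: ...###
....##
...###
.#####
..####
..####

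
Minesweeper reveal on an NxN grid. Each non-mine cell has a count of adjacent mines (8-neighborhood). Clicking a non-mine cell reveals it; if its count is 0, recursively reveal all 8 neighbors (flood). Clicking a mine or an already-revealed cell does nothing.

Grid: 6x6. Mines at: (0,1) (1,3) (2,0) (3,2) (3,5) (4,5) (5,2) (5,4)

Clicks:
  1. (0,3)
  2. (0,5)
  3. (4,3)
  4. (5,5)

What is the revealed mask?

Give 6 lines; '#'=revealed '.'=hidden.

Answer: ...###
....##
....##
......
...#..
.....#

Derivation:
Click 1 (0,3) count=1: revealed 1 new [(0,3)] -> total=1
Click 2 (0,5) count=0: revealed 6 new [(0,4) (0,5) (1,4) (1,5) (2,4) (2,5)] -> total=7
Click 3 (4,3) count=3: revealed 1 new [(4,3)] -> total=8
Click 4 (5,5) count=2: revealed 1 new [(5,5)] -> total=9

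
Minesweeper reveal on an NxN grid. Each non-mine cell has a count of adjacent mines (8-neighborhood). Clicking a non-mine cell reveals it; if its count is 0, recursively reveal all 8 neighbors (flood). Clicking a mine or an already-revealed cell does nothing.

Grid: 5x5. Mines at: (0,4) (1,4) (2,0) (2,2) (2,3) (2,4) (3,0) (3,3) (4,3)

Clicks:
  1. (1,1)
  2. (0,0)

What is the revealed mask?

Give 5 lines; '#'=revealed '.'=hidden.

Answer: ####.
####.
.....
.....
.....

Derivation:
Click 1 (1,1) count=2: revealed 1 new [(1,1)] -> total=1
Click 2 (0,0) count=0: revealed 7 new [(0,0) (0,1) (0,2) (0,3) (1,0) (1,2) (1,3)] -> total=8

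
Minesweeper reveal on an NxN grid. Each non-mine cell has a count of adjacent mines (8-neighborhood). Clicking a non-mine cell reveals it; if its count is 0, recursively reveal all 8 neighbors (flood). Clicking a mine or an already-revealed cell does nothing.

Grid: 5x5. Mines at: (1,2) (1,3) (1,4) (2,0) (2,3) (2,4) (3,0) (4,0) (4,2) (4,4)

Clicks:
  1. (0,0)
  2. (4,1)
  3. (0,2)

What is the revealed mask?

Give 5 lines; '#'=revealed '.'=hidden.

Click 1 (0,0) count=0: revealed 4 new [(0,0) (0,1) (1,0) (1,1)] -> total=4
Click 2 (4,1) count=3: revealed 1 new [(4,1)] -> total=5
Click 3 (0,2) count=2: revealed 1 new [(0,2)] -> total=6

Answer: ###..
##...
.....
.....
.#...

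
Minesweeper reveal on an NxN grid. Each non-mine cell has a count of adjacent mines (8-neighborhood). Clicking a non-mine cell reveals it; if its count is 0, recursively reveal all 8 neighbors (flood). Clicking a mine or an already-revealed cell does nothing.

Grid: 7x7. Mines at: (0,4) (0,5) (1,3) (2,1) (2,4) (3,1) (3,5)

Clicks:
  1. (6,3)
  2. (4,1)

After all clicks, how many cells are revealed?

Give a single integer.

Click 1 (6,3) count=0: revealed 24 new [(3,2) (3,3) (3,4) (4,0) (4,1) (4,2) (4,3) (4,4) (4,5) (4,6) (5,0) (5,1) (5,2) (5,3) (5,4) (5,5) (5,6) (6,0) (6,1) (6,2) (6,3) (6,4) (6,5) (6,6)] -> total=24
Click 2 (4,1) count=1: revealed 0 new [(none)] -> total=24

Answer: 24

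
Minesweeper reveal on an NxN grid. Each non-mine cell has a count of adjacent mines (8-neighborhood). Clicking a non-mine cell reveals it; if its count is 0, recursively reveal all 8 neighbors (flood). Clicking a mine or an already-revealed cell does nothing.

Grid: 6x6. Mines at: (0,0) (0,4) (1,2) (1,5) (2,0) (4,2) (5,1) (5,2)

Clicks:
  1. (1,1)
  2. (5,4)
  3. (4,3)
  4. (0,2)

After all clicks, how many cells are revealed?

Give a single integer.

Answer: 14

Derivation:
Click 1 (1,1) count=3: revealed 1 new [(1,1)] -> total=1
Click 2 (5,4) count=0: revealed 12 new [(2,3) (2,4) (2,5) (3,3) (3,4) (3,5) (4,3) (4,4) (4,5) (5,3) (5,4) (5,5)] -> total=13
Click 3 (4,3) count=2: revealed 0 new [(none)] -> total=13
Click 4 (0,2) count=1: revealed 1 new [(0,2)] -> total=14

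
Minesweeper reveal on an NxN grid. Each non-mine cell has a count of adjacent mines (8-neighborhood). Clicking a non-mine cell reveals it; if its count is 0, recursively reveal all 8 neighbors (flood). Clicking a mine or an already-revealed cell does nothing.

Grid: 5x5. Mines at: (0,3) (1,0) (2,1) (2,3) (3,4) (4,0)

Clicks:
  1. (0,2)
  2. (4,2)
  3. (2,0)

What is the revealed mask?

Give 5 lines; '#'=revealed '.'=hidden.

Click 1 (0,2) count=1: revealed 1 new [(0,2)] -> total=1
Click 2 (4,2) count=0: revealed 6 new [(3,1) (3,2) (3,3) (4,1) (4,2) (4,3)] -> total=7
Click 3 (2,0) count=2: revealed 1 new [(2,0)] -> total=8

Answer: ..#..
.....
#....
.###.
.###.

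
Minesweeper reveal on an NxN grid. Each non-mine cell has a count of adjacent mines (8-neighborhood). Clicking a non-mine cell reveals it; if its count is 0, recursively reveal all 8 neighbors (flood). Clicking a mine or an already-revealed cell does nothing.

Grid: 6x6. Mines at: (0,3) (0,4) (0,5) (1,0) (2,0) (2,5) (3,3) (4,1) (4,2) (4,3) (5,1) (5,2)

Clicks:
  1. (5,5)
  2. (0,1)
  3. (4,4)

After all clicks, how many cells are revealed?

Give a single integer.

Click 1 (5,5) count=0: revealed 6 new [(3,4) (3,5) (4,4) (4,5) (5,4) (5,5)] -> total=6
Click 2 (0,1) count=1: revealed 1 new [(0,1)] -> total=7
Click 3 (4,4) count=2: revealed 0 new [(none)] -> total=7

Answer: 7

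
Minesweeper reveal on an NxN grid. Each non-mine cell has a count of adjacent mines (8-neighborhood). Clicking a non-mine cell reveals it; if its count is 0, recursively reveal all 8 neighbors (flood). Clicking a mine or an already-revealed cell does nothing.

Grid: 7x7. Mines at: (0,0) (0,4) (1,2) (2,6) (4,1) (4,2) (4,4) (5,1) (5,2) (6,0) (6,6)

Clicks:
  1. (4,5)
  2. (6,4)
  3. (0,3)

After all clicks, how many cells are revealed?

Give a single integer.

Answer: 8

Derivation:
Click 1 (4,5) count=1: revealed 1 new [(4,5)] -> total=1
Click 2 (6,4) count=0: revealed 6 new [(5,3) (5,4) (5,5) (6,3) (6,4) (6,5)] -> total=7
Click 3 (0,3) count=2: revealed 1 new [(0,3)] -> total=8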